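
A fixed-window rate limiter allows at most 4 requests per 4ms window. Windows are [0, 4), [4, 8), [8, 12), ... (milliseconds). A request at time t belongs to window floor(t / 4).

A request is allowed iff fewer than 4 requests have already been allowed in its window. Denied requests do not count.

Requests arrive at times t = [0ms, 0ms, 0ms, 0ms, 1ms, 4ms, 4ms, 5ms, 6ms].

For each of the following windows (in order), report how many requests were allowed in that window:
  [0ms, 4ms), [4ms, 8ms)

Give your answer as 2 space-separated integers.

Answer: 4 4

Derivation:
Processing requests:
  req#1 t=0ms (window 0): ALLOW
  req#2 t=0ms (window 0): ALLOW
  req#3 t=0ms (window 0): ALLOW
  req#4 t=0ms (window 0): ALLOW
  req#5 t=1ms (window 0): DENY
  req#6 t=4ms (window 1): ALLOW
  req#7 t=4ms (window 1): ALLOW
  req#8 t=5ms (window 1): ALLOW
  req#9 t=6ms (window 1): ALLOW

Allowed counts by window: 4 4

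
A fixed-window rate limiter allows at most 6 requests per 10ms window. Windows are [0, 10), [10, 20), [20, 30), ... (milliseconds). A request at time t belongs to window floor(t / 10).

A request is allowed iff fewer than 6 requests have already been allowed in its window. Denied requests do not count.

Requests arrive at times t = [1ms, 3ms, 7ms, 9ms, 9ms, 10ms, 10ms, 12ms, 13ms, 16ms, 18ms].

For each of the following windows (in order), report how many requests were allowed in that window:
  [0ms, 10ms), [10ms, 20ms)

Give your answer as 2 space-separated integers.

Answer: 5 6

Derivation:
Processing requests:
  req#1 t=1ms (window 0): ALLOW
  req#2 t=3ms (window 0): ALLOW
  req#3 t=7ms (window 0): ALLOW
  req#4 t=9ms (window 0): ALLOW
  req#5 t=9ms (window 0): ALLOW
  req#6 t=10ms (window 1): ALLOW
  req#7 t=10ms (window 1): ALLOW
  req#8 t=12ms (window 1): ALLOW
  req#9 t=13ms (window 1): ALLOW
  req#10 t=16ms (window 1): ALLOW
  req#11 t=18ms (window 1): ALLOW

Allowed counts by window: 5 6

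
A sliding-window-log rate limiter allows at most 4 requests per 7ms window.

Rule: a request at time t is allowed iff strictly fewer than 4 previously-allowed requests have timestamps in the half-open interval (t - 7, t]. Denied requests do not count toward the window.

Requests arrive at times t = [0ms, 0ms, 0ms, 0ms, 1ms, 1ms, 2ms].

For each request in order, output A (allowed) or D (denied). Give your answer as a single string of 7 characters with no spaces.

Answer: AAAADDD

Derivation:
Tracking allowed requests in the window:
  req#1 t=0ms: ALLOW
  req#2 t=0ms: ALLOW
  req#3 t=0ms: ALLOW
  req#4 t=0ms: ALLOW
  req#5 t=1ms: DENY
  req#6 t=1ms: DENY
  req#7 t=2ms: DENY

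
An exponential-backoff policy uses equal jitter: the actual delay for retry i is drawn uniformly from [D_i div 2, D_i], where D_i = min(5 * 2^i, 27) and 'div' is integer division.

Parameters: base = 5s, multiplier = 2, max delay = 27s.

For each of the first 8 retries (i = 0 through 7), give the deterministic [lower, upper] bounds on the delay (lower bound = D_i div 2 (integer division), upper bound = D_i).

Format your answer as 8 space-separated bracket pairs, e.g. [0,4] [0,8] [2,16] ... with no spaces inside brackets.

Answer: [2,5] [5,10] [10,20] [13,27] [13,27] [13,27] [13,27] [13,27]

Derivation:
Computing bounds per retry:
  i=0: D_i=min(5*2^0,27)=5, bounds=[2,5]
  i=1: D_i=min(5*2^1,27)=10, bounds=[5,10]
  i=2: D_i=min(5*2^2,27)=20, bounds=[10,20]
  i=3: D_i=min(5*2^3,27)=27, bounds=[13,27]
  i=4: D_i=min(5*2^4,27)=27, bounds=[13,27]
  i=5: D_i=min(5*2^5,27)=27, bounds=[13,27]
  i=6: D_i=min(5*2^6,27)=27, bounds=[13,27]
  i=7: D_i=min(5*2^7,27)=27, bounds=[13,27]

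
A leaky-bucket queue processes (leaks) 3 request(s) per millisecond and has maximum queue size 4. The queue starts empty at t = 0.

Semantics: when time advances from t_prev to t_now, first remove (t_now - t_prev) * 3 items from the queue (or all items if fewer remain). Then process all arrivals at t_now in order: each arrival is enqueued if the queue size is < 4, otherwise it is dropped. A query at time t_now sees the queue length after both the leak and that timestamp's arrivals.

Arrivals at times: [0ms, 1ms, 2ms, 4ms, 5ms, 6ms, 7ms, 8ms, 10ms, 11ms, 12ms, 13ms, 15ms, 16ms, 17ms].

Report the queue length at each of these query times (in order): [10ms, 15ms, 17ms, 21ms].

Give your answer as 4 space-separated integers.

Answer: 1 1 1 0

Derivation:
Queue lengths at query times:
  query t=10ms: backlog = 1
  query t=15ms: backlog = 1
  query t=17ms: backlog = 1
  query t=21ms: backlog = 0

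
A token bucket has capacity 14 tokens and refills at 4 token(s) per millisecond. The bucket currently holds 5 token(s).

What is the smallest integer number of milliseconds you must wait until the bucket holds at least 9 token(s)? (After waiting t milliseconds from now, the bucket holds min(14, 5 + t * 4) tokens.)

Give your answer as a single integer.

Need 5 + t * 4 >= 9, so t >= 4/4.
Smallest integer t = ceil(4/4) = 1.

Answer: 1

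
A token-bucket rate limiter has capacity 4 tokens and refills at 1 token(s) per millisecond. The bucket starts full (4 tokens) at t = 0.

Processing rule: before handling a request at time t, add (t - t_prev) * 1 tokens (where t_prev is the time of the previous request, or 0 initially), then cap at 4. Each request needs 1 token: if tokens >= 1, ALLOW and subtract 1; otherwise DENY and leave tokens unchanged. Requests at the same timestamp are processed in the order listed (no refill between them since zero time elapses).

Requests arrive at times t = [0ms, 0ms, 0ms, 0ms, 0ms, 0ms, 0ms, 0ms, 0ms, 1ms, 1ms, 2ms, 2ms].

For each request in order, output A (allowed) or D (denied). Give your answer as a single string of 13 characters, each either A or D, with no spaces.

Simulating step by step:
  req#1 t=0ms: ALLOW
  req#2 t=0ms: ALLOW
  req#3 t=0ms: ALLOW
  req#4 t=0ms: ALLOW
  req#5 t=0ms: DENY
  req#6 t=0ms: DENY
  req#7 t=0ms: DENY
  req#8 t=0ms: DENY
  req#9 t=0ms: DENY
  req#10 t=1ms: ALLOW
  req#11 t=1ms: DENY
  req#12 t=2ms: ALLOW
  req#13 t=2ms: DENY

Answer: AAAADDDDDADAD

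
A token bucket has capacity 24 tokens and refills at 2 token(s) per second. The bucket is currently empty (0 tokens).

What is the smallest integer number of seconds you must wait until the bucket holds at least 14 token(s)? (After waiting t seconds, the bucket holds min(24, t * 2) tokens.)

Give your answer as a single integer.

Need t * 2 >= 14, so t >= 14/2.
Smallest integer t = ceil(14/2) = 7.

Answer: 7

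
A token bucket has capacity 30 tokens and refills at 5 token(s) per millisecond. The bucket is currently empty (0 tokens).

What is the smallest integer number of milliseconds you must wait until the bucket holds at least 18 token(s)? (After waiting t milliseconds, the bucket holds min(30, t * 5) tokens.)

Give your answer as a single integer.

Need t * 5 >= 18, so t >= 18/5.
Smallest integer t = ceil(18/5) = 4.

Answer: 4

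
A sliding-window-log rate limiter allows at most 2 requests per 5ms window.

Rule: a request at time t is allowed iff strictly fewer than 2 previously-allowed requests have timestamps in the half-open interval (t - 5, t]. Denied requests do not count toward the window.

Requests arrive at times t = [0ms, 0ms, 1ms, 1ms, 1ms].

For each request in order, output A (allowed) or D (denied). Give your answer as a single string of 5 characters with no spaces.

Answer: AADDD

Derivation:
Tracking allowed requests in the window:
  req#1 t=0ms: ALLOW
  req#2 t=0ms: ALLOW
  req#3 t=1ms: DENY
  req#4 t=1ms: DENY
  req#5 t=1ms: DENY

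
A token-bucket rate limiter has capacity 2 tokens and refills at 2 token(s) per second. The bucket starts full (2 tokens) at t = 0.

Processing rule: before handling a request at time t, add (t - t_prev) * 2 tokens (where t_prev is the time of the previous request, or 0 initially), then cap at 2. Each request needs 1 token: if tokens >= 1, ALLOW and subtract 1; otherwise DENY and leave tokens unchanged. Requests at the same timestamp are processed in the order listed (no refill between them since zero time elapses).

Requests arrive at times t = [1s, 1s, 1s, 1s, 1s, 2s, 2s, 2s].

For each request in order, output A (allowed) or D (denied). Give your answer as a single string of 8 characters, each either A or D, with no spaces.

Answer: AADDDAAD

Derivation:
Simulating step by step:
  req#1 t=1s: ALLOW
  req#2 t=1s: ALLOW
  req#3 t=1s: DENY
  req#4 t=1s: DENY
  req#5 t=1s: DENY
  req#6 t=2s: ALLOW
  req#7 t=2s: ALLOW
  req#8 t=2s: DENY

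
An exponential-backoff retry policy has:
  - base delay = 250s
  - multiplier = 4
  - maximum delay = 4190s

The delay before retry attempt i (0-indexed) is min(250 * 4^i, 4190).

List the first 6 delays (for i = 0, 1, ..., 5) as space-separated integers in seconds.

Computing each delay:
  i=0: min(250*4^0, 4190) = 250
  i=1: min(250*4^1, 4190) = 1000
  i=2: min(250*4^2, 4190) = 4000
  i=3: min(250*4^3, 4190) = 4190
  i=4: min(250*4^4, 4190) = 4190
  i=5: min(250*4^5, 4190) = 4190

Answer: 250 1000 4000 4190 4190 4190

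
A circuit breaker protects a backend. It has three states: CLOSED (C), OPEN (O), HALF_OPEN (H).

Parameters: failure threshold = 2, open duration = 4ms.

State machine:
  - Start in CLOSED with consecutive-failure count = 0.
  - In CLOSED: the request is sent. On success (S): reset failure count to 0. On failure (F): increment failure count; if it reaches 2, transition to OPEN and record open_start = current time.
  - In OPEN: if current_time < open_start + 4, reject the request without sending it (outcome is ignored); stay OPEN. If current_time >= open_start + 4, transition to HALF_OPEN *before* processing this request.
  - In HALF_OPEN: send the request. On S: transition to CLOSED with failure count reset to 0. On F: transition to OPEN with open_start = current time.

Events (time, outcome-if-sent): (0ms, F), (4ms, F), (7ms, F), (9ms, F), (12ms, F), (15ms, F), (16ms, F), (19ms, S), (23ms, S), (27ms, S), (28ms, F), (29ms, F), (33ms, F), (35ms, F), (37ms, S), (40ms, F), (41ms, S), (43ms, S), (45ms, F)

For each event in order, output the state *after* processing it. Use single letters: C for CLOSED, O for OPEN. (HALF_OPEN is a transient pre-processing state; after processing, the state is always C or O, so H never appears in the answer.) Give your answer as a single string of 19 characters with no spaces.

State after each event:
  event#1 t=0ms outcome=F: state=CLOSED
  event#2 t=4ms outcome=F: state=OPEN
  event#3 t=7ms outcome=F: state=OPEN
  event#4 t=9ms outcome=F: state=OPEN
  event#5 t=12ms outcome=F: state=OPEN
  event#6 t=15ms outcome=F: state=OPEN
  event#7 t=16ms outcome=F: state=OPEN
  event#8 t=19ms outcome=S: state=CLOSED
  event#9 t=23ms outcome=S: state=CLOSED
  event#10 t=27ms outcome=S: state=CLOSED
  event#11 t=28ms outcome=F: state=CLOSED
  event#12 t=29ms outcome=F: state=OPEN
  event#13 t=33ms outcome=F: state=OPEN
  event#14 t=35ms outcome=F: state=OPEN
  event#15 t=37ms outcome=S: state=CLOSED
  event#16 t=40ms outcome=F: state=CLOSED
  event#17 t=41ms outcome=S: state=CLOSED
  event#18 t=43ms outcome=S: state=CLOSED
  event#19 t=45ms outcome=F: state=CLOSED

Answer: COOOOOOCCCCOOOCCCCC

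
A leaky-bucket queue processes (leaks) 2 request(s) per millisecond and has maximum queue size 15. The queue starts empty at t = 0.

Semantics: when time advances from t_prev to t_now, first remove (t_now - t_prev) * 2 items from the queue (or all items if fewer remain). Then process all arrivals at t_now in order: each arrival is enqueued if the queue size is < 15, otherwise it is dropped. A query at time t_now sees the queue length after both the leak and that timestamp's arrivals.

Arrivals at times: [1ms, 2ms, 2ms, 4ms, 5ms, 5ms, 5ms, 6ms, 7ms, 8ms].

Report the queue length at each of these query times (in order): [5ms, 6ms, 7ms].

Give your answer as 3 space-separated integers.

Queue lengths at query times:
  query t=5ms: backlog = 3
  query t=6ms: backlog = 2
  query t=7ms: backlog = 1

Answer: 3 2 1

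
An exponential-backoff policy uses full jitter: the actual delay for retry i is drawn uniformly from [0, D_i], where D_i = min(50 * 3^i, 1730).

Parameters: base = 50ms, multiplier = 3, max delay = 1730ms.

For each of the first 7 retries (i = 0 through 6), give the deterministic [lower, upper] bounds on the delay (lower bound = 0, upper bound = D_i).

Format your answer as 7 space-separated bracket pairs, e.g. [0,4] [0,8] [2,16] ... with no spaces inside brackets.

Answer: [0,50] [0,150] [0,450] [0,1350] [0,1730] [0,1730] [0,1730]

Derivation:
Computing bounds per retry:
  i=0: D_i=min(50*3^0,1730)=50, bounds=[0,50]
  i=1: D_i=min(50*3^1,1730)=150, bounds=[0,150]
  i=2: D_i=min(50*3^2,1730)=450, bounds=[0,450]
  i=3: D_i=min(50*3^3,1730)=1350, bounds=[0,1350]
  i=4: D_i=min(50*3^4,1730)=1730, bounds=[0,1730]
  i=5: D_i=min(50*3^5,1730)=1730, bounds=[0,1730]
  i=6: D_i=min(50*3^6,1730)=1730, bounds=[0,1730]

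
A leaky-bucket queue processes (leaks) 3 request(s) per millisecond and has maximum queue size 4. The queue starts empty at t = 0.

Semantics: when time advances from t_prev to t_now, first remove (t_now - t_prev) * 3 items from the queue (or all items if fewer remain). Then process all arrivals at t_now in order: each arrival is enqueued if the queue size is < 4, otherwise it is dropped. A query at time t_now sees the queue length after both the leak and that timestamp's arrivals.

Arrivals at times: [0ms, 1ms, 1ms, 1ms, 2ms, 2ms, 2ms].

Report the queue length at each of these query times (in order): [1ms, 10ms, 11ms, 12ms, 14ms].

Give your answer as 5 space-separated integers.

Queue lengths at query times:
  query t=1ms: backlog = 3
  query t=10ms: backlog = 0
  query t=11ms: backlog = 0
  query t=12ms: backlog = 0
  query t=14ms: backlog = 0

Answer: 3 0 0 0 0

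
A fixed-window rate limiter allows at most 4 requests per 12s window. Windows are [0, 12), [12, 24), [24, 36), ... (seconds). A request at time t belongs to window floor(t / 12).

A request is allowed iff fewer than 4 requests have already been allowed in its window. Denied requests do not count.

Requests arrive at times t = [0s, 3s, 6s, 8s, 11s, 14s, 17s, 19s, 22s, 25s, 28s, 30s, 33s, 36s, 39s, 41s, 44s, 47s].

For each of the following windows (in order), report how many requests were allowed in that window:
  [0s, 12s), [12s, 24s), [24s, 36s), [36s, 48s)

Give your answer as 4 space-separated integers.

Answer: 4 4 4 4

Derivation:
Processing requests:
  req#1 t=0s (window 0): ALLOW
  req#2 t=3s (window 0): ALLOW
  req#3 t=6s (window 0): ALLOW
  req#4 t=8s (window 0): ALLOW
  req#5 t=11s (window 0): DENY
  req#6 t=14s (window 1): ALLOW
  req#7 t=17s (window 1): ALLOW
  req#8 t=19s (window 1): ALLOW
  req#9 t=22s (window 1): ALLOW
  req#10 t=25s (window 2): ALLOW
  req#11 t=28s (window 2): ALLOW
  req#12 t=30s (window 2): ALLOW
  req#13 t=33s (window 2): ALLOW
  req#14 t=36s (window 3): ALLOW
  req#15 t=39s (window 3): ALLOW
  req#16 t=41s (window 3): ALLOW
  req#17 t=44s (window 3): ALLOW
  req#18 t=47s (window 3): DENY

Allowed counts by window: 4 4 4 4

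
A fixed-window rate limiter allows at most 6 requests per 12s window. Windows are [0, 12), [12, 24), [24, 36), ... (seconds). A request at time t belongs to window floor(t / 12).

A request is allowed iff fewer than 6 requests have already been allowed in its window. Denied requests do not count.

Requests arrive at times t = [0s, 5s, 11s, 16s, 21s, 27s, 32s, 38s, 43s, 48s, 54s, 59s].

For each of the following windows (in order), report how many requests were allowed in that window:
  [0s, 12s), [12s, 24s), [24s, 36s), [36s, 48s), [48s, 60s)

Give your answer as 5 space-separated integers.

Processing requests:
  req#1 t=0s (window 0): ALLOW
  req#2 t=5s (window 0): ALLOW
  req#3 t=11s (window 0): ALLOW
  req#4 t=16s (window 1): ALLOW
  req#5 t=21s (window 1): ALLOW
  req#6 t=27s (window 2): ALLOW
  req#7 t=32s (window 2): ALLOW
  req#8 t=38s (window 3): ALLOW
  req#9 t=43s (window 3): ALLOW
  req#10 t=48s (window 4): ALLOW
  req#11 t=54s (window 4): ALLOW
  req#12 t=59s (window 4): ALLOW

Allowed counts by window: 3 2 2 2 3

Answer: 3 2 2 2 3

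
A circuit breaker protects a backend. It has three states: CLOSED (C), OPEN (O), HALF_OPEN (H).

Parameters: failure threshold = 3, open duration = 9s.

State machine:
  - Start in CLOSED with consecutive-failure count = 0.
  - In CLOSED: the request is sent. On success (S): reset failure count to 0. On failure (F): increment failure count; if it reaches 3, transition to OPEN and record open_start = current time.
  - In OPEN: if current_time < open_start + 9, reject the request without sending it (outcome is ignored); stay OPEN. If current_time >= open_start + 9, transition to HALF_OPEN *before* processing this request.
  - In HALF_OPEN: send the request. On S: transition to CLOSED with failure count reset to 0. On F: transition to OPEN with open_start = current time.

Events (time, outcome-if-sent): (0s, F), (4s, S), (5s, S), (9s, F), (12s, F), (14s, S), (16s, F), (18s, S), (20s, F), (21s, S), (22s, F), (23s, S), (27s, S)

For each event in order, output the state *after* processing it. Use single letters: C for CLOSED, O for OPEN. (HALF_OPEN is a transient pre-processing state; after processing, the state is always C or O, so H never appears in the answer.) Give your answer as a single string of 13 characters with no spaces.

Answer: CCCCCCCCCCCCC

Derivation:
State after each event:
  event#1 t=0s outcome=F: state=CLOSED
  event#2 t=4s outcome=S: state=CLOSED
  event#3 t=5s outcome=S: state=CLOSED
  event#4 t=9s outcome=F: state=CLOSED
  event#5 t=12s outcome=F: state=CLOSED
  event#6 t=14s outcome=S: state=CLOSED
  event#7 t=16s outcome=F: state=CLOSED
  event#8 t=18s outcome=S: state=CLOSED
  event#9 t=20s outcome=F: state=CLOSED
  event#10 t=21s outcome=S: state=CLOSED
  event#11 t=22s outcome=F: state=CLOSED
  event#12 t=23s outcome=S: state=CLOSED
  event#13 t=27s outcome=S: state=CLOSED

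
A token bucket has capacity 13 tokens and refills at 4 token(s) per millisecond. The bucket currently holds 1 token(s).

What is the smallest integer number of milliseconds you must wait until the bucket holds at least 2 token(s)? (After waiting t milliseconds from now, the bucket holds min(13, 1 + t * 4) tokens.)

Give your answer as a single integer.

Need 1 + t * 4 >= 2, so t >= 1/4.
Smallest integer t = ceil(1/4) = 1.

Answer: 1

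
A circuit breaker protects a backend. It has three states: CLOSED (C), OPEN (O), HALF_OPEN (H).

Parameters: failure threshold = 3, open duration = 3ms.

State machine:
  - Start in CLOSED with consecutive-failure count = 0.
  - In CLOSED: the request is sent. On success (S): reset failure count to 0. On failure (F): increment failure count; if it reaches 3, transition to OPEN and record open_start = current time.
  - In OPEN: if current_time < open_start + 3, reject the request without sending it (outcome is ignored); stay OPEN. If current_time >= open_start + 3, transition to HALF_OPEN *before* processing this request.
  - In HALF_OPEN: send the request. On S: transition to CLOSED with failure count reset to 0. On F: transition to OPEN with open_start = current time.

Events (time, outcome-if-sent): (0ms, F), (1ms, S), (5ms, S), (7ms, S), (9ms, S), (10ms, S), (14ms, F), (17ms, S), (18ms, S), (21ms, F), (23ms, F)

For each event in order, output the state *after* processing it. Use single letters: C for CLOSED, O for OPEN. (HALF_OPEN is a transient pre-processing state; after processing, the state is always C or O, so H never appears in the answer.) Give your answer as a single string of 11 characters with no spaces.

State after each event:
  event#1 t=0ms outcome=F: state=CLOSED
  event#2 t=1ms outcome=S: state=CLOSED
  event#3 t=5ms outcome=S: state=CLOSED
  event#4 t=7ms outcome=S: state=CLOSED
  event#5 t=9ms outcome=S: state=CLOSED
  event#6 t=10ms outcome=S: state=CLOSED
  event#7 t=14ms outcome=F: state=CLOSED
  event#8 t=17ms outcome=S: state=CLOSED
  event#9 t=18ms outcome=S: state=CLOSED
  event#10 t=21ms outcome=F: state=CLOSED
  event#11 t=23ms outcome=F: state=CLOSED

Answer: CCCCCCCCCCC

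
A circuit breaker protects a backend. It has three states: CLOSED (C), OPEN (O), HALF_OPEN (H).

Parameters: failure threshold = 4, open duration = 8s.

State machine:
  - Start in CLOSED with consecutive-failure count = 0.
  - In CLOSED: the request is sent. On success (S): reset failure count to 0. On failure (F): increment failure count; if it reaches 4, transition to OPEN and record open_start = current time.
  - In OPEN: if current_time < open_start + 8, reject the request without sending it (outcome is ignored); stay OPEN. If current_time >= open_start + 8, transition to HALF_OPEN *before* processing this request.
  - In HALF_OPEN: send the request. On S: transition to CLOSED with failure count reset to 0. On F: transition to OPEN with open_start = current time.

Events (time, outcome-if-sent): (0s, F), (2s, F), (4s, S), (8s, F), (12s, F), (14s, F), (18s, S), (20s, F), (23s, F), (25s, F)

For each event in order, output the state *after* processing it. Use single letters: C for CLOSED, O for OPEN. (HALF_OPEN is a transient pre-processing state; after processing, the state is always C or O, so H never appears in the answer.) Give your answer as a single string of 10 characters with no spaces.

Answer: CCCCCCCCCC

Derivation:
State after each event:
  event#1 t=0s outcome=F: state=CLOSED
  event#2 t=2s outcome=F: state=CLOSED
  event#3 t=4s outcome=S: state=CLOSED
  event#4 t=8s outcome=F: state=CLOSED
  event#5 t=12s outcome=F: state=CLOSED
  event#6 t=14s outcome=F: state=CLOSED
  event#7 t=18s outcome=S: state=CLOSED
  event#8 t=20s outcome=F: state=CLOSED
  event#9 t=23s outcome=F: state=CLOSED
  event#10 t=25s outcome=F: state=CLOSED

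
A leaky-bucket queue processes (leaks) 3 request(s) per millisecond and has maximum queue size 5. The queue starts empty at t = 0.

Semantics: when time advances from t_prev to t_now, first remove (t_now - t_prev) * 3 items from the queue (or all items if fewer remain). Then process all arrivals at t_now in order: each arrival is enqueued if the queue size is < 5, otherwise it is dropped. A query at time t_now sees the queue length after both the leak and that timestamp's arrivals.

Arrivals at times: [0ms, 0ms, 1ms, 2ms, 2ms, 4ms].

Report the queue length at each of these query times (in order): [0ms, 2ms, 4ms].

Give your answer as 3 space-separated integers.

Answer: 2 2 1

Derivation:
Queue lengths at query times:
  query t=0ms: backlog = 2
  query t=2ms: backlog = 2
  query t=4ms: backlog = 1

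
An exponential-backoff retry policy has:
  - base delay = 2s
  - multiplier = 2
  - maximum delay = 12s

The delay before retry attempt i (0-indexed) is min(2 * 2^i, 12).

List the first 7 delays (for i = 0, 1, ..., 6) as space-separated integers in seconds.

Answer: 2 4 8 12 12 12 12

Derivation:
Computing each delay:
  i=0: min(2*2^0, 12) = 2
  i=1: min(2*2^1, 12) = 4
  i=2: min(2*2^2, 12) = 8
  i=3: min(2*2^3, 12) = 12
  i=4: min(2*2^4, 12) = 12
  i=5: min(2*2^5, 12) = 12
  i=6: min(2*2^6, 12) = 12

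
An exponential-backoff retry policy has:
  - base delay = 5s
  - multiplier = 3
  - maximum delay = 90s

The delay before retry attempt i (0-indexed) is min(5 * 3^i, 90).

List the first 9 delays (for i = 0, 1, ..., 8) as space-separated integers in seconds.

Computing each delay:
  i=0: min(5*3^0, 90) = 5
  i=1: min(5*3^1, 90) = 15
  i=2: min(5*3^2, 90) = 45
  i=3: min(5*3^3, 90) = 90
  i=4: min(5*3^4, 90) = 90
  i=5: min(5*3^5, 90) = 90
  i=6: min(5*3^6, 90) = 90
  i=7: min(5*3^7, 90) = 90
  i=8: min(5*3^8, 90) = 90

Answer: 5 15 45 90 90 90 90 90 90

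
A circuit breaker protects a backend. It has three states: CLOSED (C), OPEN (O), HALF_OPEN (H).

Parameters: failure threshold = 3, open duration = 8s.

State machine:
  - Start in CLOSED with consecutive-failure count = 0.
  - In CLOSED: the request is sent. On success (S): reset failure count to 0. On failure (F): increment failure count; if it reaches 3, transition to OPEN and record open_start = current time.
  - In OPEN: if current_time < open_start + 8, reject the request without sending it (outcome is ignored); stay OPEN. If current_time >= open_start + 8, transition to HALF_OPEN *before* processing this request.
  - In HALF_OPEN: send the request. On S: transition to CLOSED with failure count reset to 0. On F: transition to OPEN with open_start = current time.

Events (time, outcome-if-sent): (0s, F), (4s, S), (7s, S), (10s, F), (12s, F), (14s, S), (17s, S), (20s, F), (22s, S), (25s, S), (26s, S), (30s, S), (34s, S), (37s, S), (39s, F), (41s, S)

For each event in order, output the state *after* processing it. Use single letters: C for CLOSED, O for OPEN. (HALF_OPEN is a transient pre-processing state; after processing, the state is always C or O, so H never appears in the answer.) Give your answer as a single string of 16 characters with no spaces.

State after each event:
  event#1 t=0s outcome=F: state=CLOSED
  event#2 t=4s outcome=S: state=CLOSED
  event#3 t=7s outcome=S: state=CLOSED
  event#4 t=10s outcome=F: state=CLOSED
  event#5 t=12s outcome=F: state=CLOSED
  event#6 t=14s outcome=S: state=CLOSED
  event#7 t=17s outcome=S: state=CLOSED
  event#8 t=20s outcome=F: state=CLOSED
  event#9 t=22s outcome=S: state=CLOSED
  event#10 t=25s outcome=S: state=CLOSED
  event#11 t=26s outcome=S: state=CLOSED
  event#12 t=30s outcome=S: state=CLOSED
  event#13 t=34s outcome=S: state=CLOSED
  event#14 t=37s outcome=S: state=CLOSED
  event#15 t=39s outcome=F: state=CLOSED
  event#16 t=41s outcome=S: state=CLOSED

Answer: CCCCCCCCCCCCCCCC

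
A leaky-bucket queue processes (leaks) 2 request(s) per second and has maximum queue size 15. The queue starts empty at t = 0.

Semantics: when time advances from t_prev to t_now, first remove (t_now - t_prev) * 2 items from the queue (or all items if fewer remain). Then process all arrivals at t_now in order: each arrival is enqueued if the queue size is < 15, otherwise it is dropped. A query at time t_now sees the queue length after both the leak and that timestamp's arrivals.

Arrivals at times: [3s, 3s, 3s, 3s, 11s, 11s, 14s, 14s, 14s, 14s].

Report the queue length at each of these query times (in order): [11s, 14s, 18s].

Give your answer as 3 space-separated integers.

Queue lengths at query times:
  query t=11s: backlog = 2
  query t=14s: backlog = 4
  query t=18s: backlog = 0

Answer: 2 4 0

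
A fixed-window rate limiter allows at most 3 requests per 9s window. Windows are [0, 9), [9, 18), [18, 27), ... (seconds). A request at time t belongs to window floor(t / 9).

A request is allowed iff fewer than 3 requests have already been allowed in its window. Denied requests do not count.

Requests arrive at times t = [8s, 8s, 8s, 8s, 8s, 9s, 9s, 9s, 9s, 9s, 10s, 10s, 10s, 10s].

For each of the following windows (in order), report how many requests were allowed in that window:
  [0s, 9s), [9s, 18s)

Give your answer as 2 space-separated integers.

Answer: 3 3

Derivation:
Processing requests:
  req#1 t=8s (window 0): ALLOW
  req#2 t=8s (window 0): ALLOW
  req#3 t=8s (window 0): ALLOW
  req#4 t=8s (window 0): DENY
  req#5 t=8s (window 0): DENY
  req#6 t=9s (window 1): ALLOW
  req#7 t=9s (window 1): ALLOW
  req#8 t=9s (window 1): ALLOW
  req#9 t=9s (window 1): DENY
  req#10 t=9s (window 1): DENY
  req#11 t=10s (window 1): DENY
  req#12 t=10s (window 1): DENY
  req#13 t=10s (window 1): DENY
  req#14 t=10s (window 1): DENY

Allowed counts by window: 3 3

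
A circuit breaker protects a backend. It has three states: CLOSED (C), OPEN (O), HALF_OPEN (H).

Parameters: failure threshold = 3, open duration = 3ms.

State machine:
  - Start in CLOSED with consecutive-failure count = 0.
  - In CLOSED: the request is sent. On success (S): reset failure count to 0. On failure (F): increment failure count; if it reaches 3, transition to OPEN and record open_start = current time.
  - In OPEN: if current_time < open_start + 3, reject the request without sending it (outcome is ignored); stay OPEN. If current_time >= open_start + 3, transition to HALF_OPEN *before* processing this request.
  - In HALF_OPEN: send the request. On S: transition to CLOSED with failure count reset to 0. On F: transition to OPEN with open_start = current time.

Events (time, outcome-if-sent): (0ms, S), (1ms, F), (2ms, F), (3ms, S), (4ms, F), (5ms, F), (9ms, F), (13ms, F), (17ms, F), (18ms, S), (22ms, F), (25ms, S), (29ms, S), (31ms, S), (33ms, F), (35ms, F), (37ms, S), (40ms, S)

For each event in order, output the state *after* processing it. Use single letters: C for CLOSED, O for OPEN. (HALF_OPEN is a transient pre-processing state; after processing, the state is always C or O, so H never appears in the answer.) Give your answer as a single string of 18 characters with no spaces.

State after each event:
  event#1 t=0ms outcome=S: state=CLOSED
  event#2 t=1ms outcome=F: state=CLOSED
  event#3 t=2ms outcome=F: state=CLOSED
  event#4 t=3ms outcome=S: state=CLOSED
  event#5 t=4ms outcome=F: state=CLOSED
  event#6 t=5ms outcome=F: state=CLOSED
  event#7 t=9ms outcome=F: state=OPEN
  event#8 t=13ms outcome=F: state=OPEN
  event#9 t=17ms outcome=F: state=OPEN
  event#10 t=18ms outcome=S: state=OPEN
  event#11 t=22ms outcome=F: state=OPEN
  event#12 t=25ms outcome=S: state=CLOSED
  event#13 t=29ms outcome=S: state=CLOSED
  event#14 t=31ms outcome=S: state=CLOSED
  event#15 t=33ms outcome=F: state=CLOSED
  event#16 t=35ms outcome=F: state=CLOSED
  event#17 t=37ms outcome=S: state=CLOSED
  event#18 t=40ms outcome=S: state=CLOSED

Answer: CCCCCCOOOOOCCCCCCC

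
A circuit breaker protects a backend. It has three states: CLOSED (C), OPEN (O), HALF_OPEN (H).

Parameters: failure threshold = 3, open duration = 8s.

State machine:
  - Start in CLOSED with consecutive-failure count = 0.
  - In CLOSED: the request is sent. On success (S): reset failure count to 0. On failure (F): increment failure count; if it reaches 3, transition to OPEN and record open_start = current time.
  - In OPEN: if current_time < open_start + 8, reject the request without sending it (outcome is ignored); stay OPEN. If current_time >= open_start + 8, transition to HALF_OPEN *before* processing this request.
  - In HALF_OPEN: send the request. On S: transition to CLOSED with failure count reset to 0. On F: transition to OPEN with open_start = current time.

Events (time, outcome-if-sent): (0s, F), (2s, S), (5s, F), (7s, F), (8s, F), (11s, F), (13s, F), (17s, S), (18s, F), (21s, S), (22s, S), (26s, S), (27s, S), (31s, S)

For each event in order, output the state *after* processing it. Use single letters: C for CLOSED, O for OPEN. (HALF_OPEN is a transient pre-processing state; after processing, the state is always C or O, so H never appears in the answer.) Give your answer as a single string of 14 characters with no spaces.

Answer: CCCCOOOCCCCCCC

Derivation:
State after each event:
  event#1 t=0s outcome=F: state=CLOSED
  event#2 t=2s outcome=S: state=CLOSED
  event#3 t=5s outcome=F: state=CLOSED
  event#4 t=7s outcome=F: state=CLOSED
  event#5 t=8s outcome=F: state=OPEN
  event#6 t=11s outcome=F: state=OPEN
  event#7 t=13s outcome=F: state=OPEN
  event#8 t=17s outcome=S: state=CLOSED
  event#9 t=18s outcome=F: state=CLOSED
  event#10 t=21s outcome=S: state=CLOSED
  event#11 t=22s outcome=S: state=CLOSED
  event#12 t=26s outcome=S: state=CLOSED
  event#13 t=27s outcome=S: state=CLOSED
  event#14 t=31s outcome=S: state=CLOSED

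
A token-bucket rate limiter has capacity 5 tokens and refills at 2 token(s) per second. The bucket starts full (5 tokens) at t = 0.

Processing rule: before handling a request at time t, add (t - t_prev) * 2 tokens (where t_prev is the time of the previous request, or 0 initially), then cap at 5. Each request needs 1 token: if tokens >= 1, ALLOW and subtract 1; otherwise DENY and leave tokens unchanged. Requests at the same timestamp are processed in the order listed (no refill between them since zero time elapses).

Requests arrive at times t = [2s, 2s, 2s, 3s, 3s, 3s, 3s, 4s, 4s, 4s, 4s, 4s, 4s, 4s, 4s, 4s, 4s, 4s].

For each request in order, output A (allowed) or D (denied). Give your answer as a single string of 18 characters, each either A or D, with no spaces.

Answer: AAAAAAAAADDDDDDDDD

Derivation:
Simulating step by step:
  req#1 t=2s: ALLOW
  req#2 t=2s: ALLOW
  req#3 t=2s: ALLOW
  req#4 t=3s: ALLOW
  req#5 t=3s: ALLOW
  req#6 t=3s: ALLOW
  req#7 t=3s: ALLOW
  req#8 t=4s: ALLOW
  req#9 t=4s: ALLOW
  req#10 t=4s: DENY
  req#11 t=4s: DENY
  req#12 t=4s: DENY
  req#13 t=4s: DENY
  req#14 t=4s: DENY
  req#15 t=4s: DENY
  req#16 t=4s: DENY
  req#17 t=4s: DENY
  req#18 t=4s: DENY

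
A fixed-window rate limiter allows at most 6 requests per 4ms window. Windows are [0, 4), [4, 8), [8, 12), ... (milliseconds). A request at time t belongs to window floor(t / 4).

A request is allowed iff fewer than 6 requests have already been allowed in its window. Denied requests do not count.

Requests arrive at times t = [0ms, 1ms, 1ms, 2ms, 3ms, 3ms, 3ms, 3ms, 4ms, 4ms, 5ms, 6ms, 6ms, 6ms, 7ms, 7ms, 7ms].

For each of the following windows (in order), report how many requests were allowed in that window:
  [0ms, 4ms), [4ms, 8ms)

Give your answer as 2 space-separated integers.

Processing requests:
  req#1 t=0ms (window 0): ALLOW
  req#2 t=1ms (window 0): ALLOW
  req#3 t=1ms (window 0): ALLOW
  req#4 t=2ms (window 0): ALLOW
  req#5 t=3ms (window 0): ALLOW
  req#6 t=3ms (window 0): ALLOW
  req#7 t=3ms (window 0): DENY
  req#8 t=3ms (window 0): DENY
  req#9 t=4ms (window 1): ALLOW
  req#10 t=4ms (window 1): ALLOW
  req#11 t=5ms (window 1): ALLOW
  req#12 t=6ms (window 1): ALLOW
  req#13 t=6ms (window 1): ALLOW
  req#14 t=6ms (window 1): ALLOW
  req#15 t=7ms (window 1): DENY
  req#16 t=7ms (window 1): DENY
  req#17 t=7ms (window 1): DENY

Allowed counts by window: 6 6

Answer: 6 6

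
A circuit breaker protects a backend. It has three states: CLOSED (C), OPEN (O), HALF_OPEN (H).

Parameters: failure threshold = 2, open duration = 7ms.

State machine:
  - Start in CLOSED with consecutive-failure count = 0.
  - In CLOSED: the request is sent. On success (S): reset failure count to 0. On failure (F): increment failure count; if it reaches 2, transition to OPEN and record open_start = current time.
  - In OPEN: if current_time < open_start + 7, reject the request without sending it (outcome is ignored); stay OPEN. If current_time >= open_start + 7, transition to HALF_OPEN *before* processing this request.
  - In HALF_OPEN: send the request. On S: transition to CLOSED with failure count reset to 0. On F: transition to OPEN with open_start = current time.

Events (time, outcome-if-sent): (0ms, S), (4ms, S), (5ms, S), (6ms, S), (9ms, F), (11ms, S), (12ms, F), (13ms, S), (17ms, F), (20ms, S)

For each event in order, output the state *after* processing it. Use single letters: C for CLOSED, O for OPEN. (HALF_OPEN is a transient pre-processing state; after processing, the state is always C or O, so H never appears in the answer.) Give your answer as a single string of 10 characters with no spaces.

Answer: CCCCCCCCCC

Derivation:
State after each event:
  event#1 t=0ms outcome=S: state=CLOSED
  event#2 t=4ms outcome=S: state=CLOSED
  event#3 t=5ms outcome=S: state=CLOSED
  event#4 t=6ms outcome=S: state=CLOSED
  event#5 t=9ms outcome=F: state=CLOSED
  event#6 t=11ms outcome=S: state=CLOSED
  event#7 t=12ms outcome=F: state=CLOSED
  event#8 t=13ms outcome=S: state=CLOSED
  event#9 t=17ms outcome=F: state=CLOSED
  event#10 t=20ms outcome=S: state=CLOSED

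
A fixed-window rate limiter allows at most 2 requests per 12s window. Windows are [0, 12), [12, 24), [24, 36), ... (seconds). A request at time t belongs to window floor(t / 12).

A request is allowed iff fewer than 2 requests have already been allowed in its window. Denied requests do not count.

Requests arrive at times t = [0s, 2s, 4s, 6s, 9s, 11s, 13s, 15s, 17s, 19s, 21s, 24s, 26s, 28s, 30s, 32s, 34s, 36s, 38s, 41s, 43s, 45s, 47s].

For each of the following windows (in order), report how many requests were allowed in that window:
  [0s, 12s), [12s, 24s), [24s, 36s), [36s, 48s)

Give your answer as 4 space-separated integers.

Answer: 2 2 2 2

Derivation:
Processing requests:
  req#1 t=0s (window 0): ALLOW
  req#2 t=2s (window 0): ALLOW
  req#3 t=4s (window 0): DENY
  req#4 t=6s (window 0): DENY
  req#5 t=9s (window 0): DENY
  req#6 t=11s (window 0): DENY
  req#7 t=13s (window 1): ALLOW
  req#8 t=15s (window 1): ALLOW
  req#9 t=17s (window 1): DENY
  req#10 t=19s (window 1): DENY
  req#11 t=21s (window 1): DENY
  req#12 t=24s (window 2): ALLOW
  req#13 t=26s (window 2): ALLOW
  req#14 t=28s (window 2): DENY
  req#15 t=30s (window 2): DENY
  req#16 t=32s (window 2): DENY
  req#17 t=34s (window 2): DENY
  req#18 t=36s (window 3): ALLOW
  req#19 t=38s (window 3): ALLOW
  req#20 t=41s (window 3): DENY
  req#21 t=43s (window 3): DENY
  req#22 t=45s (window 3): DENY
  req#23 t=47s (window 3): DENY

Allowed counts by window: 2 2 2 2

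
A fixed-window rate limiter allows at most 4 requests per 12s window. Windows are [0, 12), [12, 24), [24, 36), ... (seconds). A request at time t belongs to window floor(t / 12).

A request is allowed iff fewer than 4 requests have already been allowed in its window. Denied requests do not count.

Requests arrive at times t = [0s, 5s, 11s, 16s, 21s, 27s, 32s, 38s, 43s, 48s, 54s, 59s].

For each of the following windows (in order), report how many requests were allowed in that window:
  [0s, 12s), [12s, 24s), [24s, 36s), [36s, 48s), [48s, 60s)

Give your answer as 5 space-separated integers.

Answer: 3 2 2 2 3

Derivation:
Processing requests:
  req#1 t=0s (window 0): ALLOW
  req#2 t=5s (window 0): ALLOW
  req#3 t=11s (window 0): ALLOW
  req#4 t=16s (window 1): ALLOW
  req#5 t=21s (window 1): ALLOW
  req#6 t=27s (window 2): ALLOW
  req#7 t=32s (window 2): ALLOW
  req#8 t=38s (window 3): ALLOW
  req#9 t=43s (window 3): ALLOW
  req#10 t=48s (window 4): ALLOW
  req#11 t=54s (window 4): ALLOW
  req#12 t=59s (window 4): ALLOW

Allowed counts by window: 3 2 2 2 3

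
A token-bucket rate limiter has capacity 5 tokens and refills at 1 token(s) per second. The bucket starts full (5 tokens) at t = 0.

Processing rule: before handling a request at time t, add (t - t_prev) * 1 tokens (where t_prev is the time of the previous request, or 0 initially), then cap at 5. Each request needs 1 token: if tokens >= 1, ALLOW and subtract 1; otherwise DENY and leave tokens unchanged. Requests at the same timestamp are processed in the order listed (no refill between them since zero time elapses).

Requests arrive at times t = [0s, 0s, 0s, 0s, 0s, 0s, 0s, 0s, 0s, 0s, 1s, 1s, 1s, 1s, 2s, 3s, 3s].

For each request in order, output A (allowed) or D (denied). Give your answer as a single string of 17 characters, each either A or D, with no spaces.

Simulating step by step:
  req#1 t=0s: ALLOW
  req#2 t=0s: ALLOW
  req#3 t=0s: ALLOW
  req#4 t=0s: ALLOW
  req#5 t=0s: ALLOW
  req#6 t=0s: DENY
  req#7 t=0s: DENY
  req#8 t=0s: DENY
  req#9 t=0s: DENY
  req#10 t=0s: DENY
  req#11 t=1s: ALLOW
  req#12 t=1s: DENY
  req#13 t=1s: DENY
  req#14 t=1s: DENY
  req#15 t=2s: ALLOW
  req#16 t=3s: ALLOW
  req#17 t=3s: DENY

Answer: AAAAADDDDDADDDAAD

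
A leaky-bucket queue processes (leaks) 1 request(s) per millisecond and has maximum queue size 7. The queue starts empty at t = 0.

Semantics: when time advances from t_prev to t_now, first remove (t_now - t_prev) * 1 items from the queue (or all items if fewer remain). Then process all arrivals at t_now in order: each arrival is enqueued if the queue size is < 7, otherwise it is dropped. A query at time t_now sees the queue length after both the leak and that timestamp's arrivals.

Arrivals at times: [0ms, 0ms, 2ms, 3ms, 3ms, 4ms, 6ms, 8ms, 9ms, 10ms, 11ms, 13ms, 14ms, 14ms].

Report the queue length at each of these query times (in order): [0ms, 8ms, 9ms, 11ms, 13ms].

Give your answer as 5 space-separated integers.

Queue lengths at query times:
  query t=0ms: backlog = 2
  query t=8ms: backlog = 1
  query t=9ms: backlog = 1
  query t=11ms: backlog = 1
  query t=13ms: backlog = 1

Answer: 2 1 1 1 1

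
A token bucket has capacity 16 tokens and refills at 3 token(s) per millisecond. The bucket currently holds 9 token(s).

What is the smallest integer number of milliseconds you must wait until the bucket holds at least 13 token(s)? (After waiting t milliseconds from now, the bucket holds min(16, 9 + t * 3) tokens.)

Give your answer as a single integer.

Answer: 2

Derivation:
Need 9 + t * 3 >= 13, so t >= 4/3.
Smallest integer t = ceil(4/3) = 2.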